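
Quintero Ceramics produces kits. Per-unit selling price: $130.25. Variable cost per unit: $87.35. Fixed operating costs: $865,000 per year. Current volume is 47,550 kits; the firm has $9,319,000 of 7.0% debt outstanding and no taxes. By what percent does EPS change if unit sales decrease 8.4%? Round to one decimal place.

-32.8%

Contribution at this volume is 47,550 × $42.90 = $2,039,895.00.
Subtracting fixed costs: EBIT = $2,039,895.00 − $865,000 = $1,174,895.00.
Interest = $652,330.00, so EBIT − I = $522,565.00.
DCL = total CM / (EBIT − I) = $2,039,895.00 / $522,565.00 = 3.9036.
EPS therefore changes by 3.9036 × (-8.4%) = -32.8%.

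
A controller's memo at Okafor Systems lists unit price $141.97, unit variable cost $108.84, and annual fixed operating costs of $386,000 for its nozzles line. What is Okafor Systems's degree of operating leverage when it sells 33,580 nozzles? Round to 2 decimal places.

1.53

Total contribution margin = 33,580 × $33.13 = $1,112,505.40.
Subtracting fixed costs: EBIT = $1,112,505.40 − $386,000 = $726,505.40.
Degree of operating leverage = $1,112,505.40 / $726,505.40 = 1.5313.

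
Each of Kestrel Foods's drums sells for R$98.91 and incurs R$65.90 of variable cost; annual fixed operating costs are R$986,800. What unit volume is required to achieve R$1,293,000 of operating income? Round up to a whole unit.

69,064 drums

Unit CM = price − variable cost = R$98.91 − R$65.90 = R$33.01.
Required volume = (fixed costs + target profit) ÷ CM = (R$986,800 + R$1,293,000) ÷ R$33.01 = 69,063.92, so 69,064 drums.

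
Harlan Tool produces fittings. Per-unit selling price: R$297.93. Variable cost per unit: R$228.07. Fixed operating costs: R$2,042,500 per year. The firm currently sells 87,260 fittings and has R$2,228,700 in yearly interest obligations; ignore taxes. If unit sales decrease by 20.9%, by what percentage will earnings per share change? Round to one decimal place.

Contribution at this volume is 87,260 × R$69.86 = R$6,095,983.60.
EBIT = R$6,095,983.60 − R$2,042,500 = R$4,053,483.60.
Interest = R$2,228,700.00, so EBIT − I = R$1,824,783.60.
DCL = total CM / (EBIT − I) = R$6,095,983.60 / R$1,824,783.60 = 3.3407.
EPS therefore changes by 3.3407 × (-20.9%) = -69.8%.

-69.8%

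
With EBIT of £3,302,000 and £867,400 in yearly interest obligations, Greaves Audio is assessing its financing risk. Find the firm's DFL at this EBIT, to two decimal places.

1.36

Interest = £867,400.00.
Degree of financial leverage = EBIT / (EBIT − interest) = £3,302,000 / £2,434,600.00 = 1.3563.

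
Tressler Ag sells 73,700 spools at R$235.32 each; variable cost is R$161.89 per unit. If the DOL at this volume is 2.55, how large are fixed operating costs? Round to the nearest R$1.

R$3,289,520

Contribution at this volume is 73,700 × R$73.43 = R$5,411,791.00.
Since DOL = CM ÷ EBIT, EBIT = R$5,411,791.00 ÷ 2.55 = R$2,122,270.98.
And FC = contribution − EBIT = R$5,411,791.00 − R$2,122,270.98 = R$3,289,520.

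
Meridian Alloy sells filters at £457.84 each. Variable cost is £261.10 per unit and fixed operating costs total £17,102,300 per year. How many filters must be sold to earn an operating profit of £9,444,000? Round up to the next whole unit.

Unit CM = price − variable cost = £457.84 − £261.10 = £196.74.
Need Q such that Q × £196.74 − £17,102,300 = £9,444,000, i.e. Q = £26,546,300 / £196.74 = 134,930.87 → 134,931.

134,931 filters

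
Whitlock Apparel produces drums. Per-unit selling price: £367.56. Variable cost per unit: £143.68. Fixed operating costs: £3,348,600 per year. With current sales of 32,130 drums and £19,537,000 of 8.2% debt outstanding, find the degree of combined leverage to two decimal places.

Total contribution margin = 32,130 × £223.88 = £7,193,264.40.
Operating income = contribution − fixed costs = £7,193,264.40 − £3,348,600 = £3,844,664.40. Interest = £1,602,034.00, so EBIT − I = £2,242,630.40.
DCL = contribution ÷ (EBIT − I) = £7,193,264.40 ÷ £2,242,630.40 = 3.2075.

3.21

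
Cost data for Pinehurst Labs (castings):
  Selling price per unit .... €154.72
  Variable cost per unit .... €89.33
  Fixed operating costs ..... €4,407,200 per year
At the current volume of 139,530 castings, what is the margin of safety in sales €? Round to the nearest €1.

€11,160,157

Each unit contributes €154.72 − €89.33 = €65.39. Break-even units = €4,407,200 ÷ €65.39 = 67,398.68; break-even revenue = 67,398.68 × €154.72 = €10,427,924.51.
Current sales = 139,530 × €154.72 = €21,588,081.60.
Margin of safety = €21,588,081.60 − €10,427,924.51 = €11,160,157.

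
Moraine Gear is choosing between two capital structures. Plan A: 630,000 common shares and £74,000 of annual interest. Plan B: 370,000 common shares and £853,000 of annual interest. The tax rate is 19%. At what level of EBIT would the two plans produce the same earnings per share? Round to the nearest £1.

At indifference, (EBIT − 74,000)(1 − t)/630,000 = (EBIT − 853,000)(1 − t)/370,000.
The (1 − t) factor cancels: (EBIT − 74,000) × 370,000 = (EBIT − 853,000) × 630,000.
EBIT × (630,000 − 370,000) = 853,000 × 630,000 − 74,000 × 370,000 = 510,010,000,000, so EBIT = 510,010,000,000 ÷ 260,000 = 1,961,576.92.

£1,961,577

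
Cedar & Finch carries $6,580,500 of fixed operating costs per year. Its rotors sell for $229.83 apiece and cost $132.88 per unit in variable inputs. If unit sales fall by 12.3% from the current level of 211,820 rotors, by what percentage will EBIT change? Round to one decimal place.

-18.1%

Total contribution margin = 211,820 × $96.95 = $20,535,949.00.
EBIT = $20,535,949.00 − $6,580,500 = $13,955,449.00.
DOL = contribution ÷ EBIT = $20,535,949.00 ÷ $13,955,449.00 = 1.4715.
So EBIT moves 1.4715 × (-12.3%) = -18.1%.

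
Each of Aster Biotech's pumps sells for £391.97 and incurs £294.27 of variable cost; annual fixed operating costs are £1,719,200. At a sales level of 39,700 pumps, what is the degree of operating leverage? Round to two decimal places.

Total contribution margin = 39,700 × £97.70 = £3,878,690.00.
Operating income = contribution − fixed costs = £3,878,690.00 − £1,719,200 = £2,159,490.00.
DOL = contribution ÷ EBIT = £3,878,690.00 ÷ £2,159,490.00 = 1.7961.

1.80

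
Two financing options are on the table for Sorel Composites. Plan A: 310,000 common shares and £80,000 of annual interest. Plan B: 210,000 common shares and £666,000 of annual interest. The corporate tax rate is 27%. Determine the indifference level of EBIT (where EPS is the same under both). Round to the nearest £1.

£1,896,600

At indifference, (EBIT − 80,000)(1 − t)/310,000 = (EBIT − 666,000)(1 − t)/210,000.
Cancelling (1 − t) and cross-multiplying: 210,000·(EBIT − 80,000) = 310,000·(EBIT − 666,000).
Solving, EBIT = (666,000·310,000 − 80,000·210,000) / (310,000 − 210,000) = 189,660,000,000 / 100,000 = 1,896,600.00.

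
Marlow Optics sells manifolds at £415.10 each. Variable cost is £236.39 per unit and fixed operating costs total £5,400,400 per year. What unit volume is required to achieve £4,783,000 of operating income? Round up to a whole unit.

Each unit contributes £415.10 − £236.39 = £178.71.
Units = (FC + target) / CM = (£5,400,400 + £4,783,000) / £178.71 = 56,982.82, so 56,983 manifolds.

56,983 manifolds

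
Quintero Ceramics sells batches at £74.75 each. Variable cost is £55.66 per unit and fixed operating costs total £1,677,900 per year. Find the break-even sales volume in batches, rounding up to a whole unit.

Unit CM = price − variable cost = £74.75 − £55.66 = £19.09.
Break-even volume = fixed costs ÷ CM per unit = £1,677,900 ÷ £19.09 = 87,894.19, so 87,895 batches.

87,895 batches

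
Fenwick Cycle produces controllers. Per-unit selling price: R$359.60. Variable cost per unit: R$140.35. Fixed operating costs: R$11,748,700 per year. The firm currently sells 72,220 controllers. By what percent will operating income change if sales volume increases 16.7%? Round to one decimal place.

+64.7%

Total contribution margin = 72,220 × R$219.25 = R$15,834,235.00.
EBIT = R$15,834,235.00 − R$11,748,700 = R$4,085,535.00.
Degree of operating leverage = R$15,834,235.00 / R$4,085,535.00 = 3.8757.
So EBIT moves 3.8757 × (+16.7%) = +64.7%.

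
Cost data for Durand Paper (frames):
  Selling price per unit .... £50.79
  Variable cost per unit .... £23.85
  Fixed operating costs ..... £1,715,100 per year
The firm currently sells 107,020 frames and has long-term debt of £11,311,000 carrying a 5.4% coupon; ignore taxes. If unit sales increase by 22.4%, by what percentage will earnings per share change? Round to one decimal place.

+115.9%

At 107,020 units, contribution = 107,020 × £26.94 = £2,883,118.80.
EBIT = £2,883,118.80 − £1,715,100 = £1,168,018.80.
After interest of £610,794.00, pre-tax earnings = £557,224.80.
DCL = total CM / (EBIT − I) = £2,883,118.80 / £557,224.80 = 5.1741.
%ΔEPS = DCL × %ΔSales = 5.1741 × +22.4% = +115.9%.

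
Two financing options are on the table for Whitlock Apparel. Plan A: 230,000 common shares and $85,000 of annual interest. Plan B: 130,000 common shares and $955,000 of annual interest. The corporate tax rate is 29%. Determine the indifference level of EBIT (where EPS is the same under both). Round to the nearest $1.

Set EPS_A = EPS_B: (EBIT − $85,000)(1 − 0.29) ÷ 230,000 = (EBIT − $955,000)(1 − 0.29) ÷ 130,000.
Cancelling (1 − t) and cross-multiplying: 130,000·(EBIT − 85,000) = 230,000·(EBIT − 955,000).
EBIT × (230,000 − 130,000) = 955,000 × 230,000 − 85,000 × 130,000 = 208,600,000,000, so EBIT = 208,600,000,000 ÷ 100,000 = 2,086,000.00.

$2,086,000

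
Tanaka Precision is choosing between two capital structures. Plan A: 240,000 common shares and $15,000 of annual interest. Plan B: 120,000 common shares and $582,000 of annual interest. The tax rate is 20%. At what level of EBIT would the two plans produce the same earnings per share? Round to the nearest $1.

$1,149,000

At indifference, (EBIT − 15,000)(1 − t)/240,000 = (EBIT − 582,000)(1 − t)/120,000.
Cancelling (1 − t) and cross-multiplying: 120,000·(EBIT − 15,000) = 240,000·(EBIT − 582,000).
Solving, EBIT = (582,000·240,000 − 15,000·120,000) / (240,000 − 120,000) = 137,880,000,000 / 120,000 = 1,149,000.00.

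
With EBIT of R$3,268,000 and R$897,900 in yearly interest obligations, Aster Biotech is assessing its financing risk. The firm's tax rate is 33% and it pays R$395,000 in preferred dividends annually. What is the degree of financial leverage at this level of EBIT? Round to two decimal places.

Annual interest charges come to R$897,900.00.
Pre-tax preferred-dividend burden = R$395,000 ÷ (1 − 0.33) = R$589,552.24.
DFL = EBIT ÷ [EBIT − I − D_p/(1−t)] = R$3,268,000 ÷ [R$3,268,000 − R$897,900.00 − R$589,552.24] = R$3,268,000 ÷ R$1,780,547.76 = 1.8354.

1.84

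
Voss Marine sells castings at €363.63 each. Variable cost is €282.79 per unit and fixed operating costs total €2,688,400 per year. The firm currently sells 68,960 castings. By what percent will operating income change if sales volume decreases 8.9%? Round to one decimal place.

-17.2%

Contribution at this volume is 68,960 × €80.84 = €5,574,726.40.
Subtracting fixed costs: EBIT = €5,574,726.40 − €2,688,400 = €2,886,326.40.
Degree of operating leverage = €5,574,726.40 / €2,886,326.40 = 1.9314.
So EBIT moves 1.9314 × (-8.9%) = -17.2%.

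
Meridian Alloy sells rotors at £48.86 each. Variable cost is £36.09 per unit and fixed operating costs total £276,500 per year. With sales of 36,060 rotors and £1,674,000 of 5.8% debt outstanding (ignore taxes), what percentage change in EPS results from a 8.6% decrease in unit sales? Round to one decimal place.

-45.6%

At 36,060 units, contribution = 36,060 × £12.77 = £460,486.20.
EBIT = £460,486.20 − £276,500 = £183,986.20.
After interest of £97,092.00, pre-tax earnings = £86,894.20.
Degree of combined leverage = contribution ÷ (EBIT − I) = £460,486.20 ÷ £86,894.20 = 5.2994.
EPS therefore changes by 5.2994 × (-8.6%) = -45.6%.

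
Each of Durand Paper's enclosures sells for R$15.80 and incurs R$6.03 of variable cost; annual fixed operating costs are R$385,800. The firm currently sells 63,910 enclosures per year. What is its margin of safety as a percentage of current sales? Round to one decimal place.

38.2%

Unit CM = price − variable cost = R$15.80 − R$6.03 = R$9.77. Break-even units = R$385,800 ÷ R$9.77 = 39,488.23; break-even revenue = 39,488.23 × R$15.80 = R$623,914.02.
Current sales = 63,910 × R$15.80 = R$1,009,778.00.
Margin of safety = (R$1,009,778.00 − R$623,914.02) ÷ R$1,009,778.00 = 38.2%.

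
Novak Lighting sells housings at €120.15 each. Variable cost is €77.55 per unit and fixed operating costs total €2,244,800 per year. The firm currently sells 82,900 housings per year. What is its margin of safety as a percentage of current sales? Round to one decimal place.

36.4%

Contribution margin per unit = €120.15 − €77.55 = €42.60. Break-even units = €2,244,800 ÷ €42.60 = 52,694.84; break-even revenue = 52,694.84 × €120.15 = €6,331,284.51.
Actual sales revenue = 82,900 × €120.15 = €9,960,435.00.
Margin of safety = (€9,960,435.00 − €6,331,284.51) ÷ €9,960,435.00 = 36.4%.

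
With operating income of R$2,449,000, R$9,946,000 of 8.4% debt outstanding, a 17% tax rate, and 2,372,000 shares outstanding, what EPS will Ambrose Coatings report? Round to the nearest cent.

R$0.56

Pre-tax income = R$2,449,000 − R$835,464.00 = R$1,613,536.00.
After tax at 17%: net income = R$1,613,536.00 × 0.83 = R$1,339,234.88.
Per share: R$1,339,234.88 / 2,372,000 shares = R$0.56.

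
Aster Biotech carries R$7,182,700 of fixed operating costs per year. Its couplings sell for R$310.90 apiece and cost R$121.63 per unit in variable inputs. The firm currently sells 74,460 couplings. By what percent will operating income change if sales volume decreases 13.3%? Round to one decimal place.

Total contribution margin = 74,460 × R$189.27 = R$14,093,044.20.
Subtracting fixed costs: EBIT = R$14,093,044.20 − R$7,182,700 = R$6,910,344.20.
So DOL = total CM / EBIT = R$14,093,044.20 / R$6,910,344.20 = 2.0394.
Operating income changes by 2.0394 × -13.3% = -27.1%.

-27.1%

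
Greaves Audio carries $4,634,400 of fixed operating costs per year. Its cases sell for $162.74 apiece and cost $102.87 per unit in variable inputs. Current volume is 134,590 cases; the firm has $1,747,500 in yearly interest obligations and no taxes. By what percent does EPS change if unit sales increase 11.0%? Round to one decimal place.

Contribution at this volume is 134,590 × $59.87 = $8,057,903.30.
Subtracting fixed costs: EBIT = $8,057,903.30 − $4,634,400 = $3,423,503.30.
Interest = $1,747,500.00, so EBIT − I = $1,676,003.30.
DCL = total CM / (EBIT − I) = $8,057,903.30 / $1,676,003.30 = 4.8078.
EPS therefore changes by 4.8078 × (+11.0%) = +52.9%.

+52.9%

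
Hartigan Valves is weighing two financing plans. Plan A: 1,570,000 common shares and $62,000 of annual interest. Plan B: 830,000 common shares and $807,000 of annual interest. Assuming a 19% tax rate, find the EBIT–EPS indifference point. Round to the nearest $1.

$1,642,608

Set EPS_A = EPS_B: (EBIT − $62,000)(1 − 0.19) ÷ 1,570,000 = (EBIT − $807,000)(1 − 0.19) ÷ 830,000.
Cancelling (1 − t) and cross-multiplying: 830,000·(EBIT − 62,000) = 1,570,000·(EBIT − 807,000).
EBIT × (1,570,000 − 830,000) = 807,000 × 1,570,000 − 62,000 × 830,000 = 1,215,530,000,000, so EBIT = 1,215,530,000,000 ÷ 740,000 = 1,642,608.11.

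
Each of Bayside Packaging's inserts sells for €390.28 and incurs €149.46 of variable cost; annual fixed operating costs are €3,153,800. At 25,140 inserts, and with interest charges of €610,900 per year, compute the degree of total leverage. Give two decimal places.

Contribution at this volume is 25,140 × €240.82 = €6,054,214.80.
Subtracting fixed costs: EBIT = €6,054,214.80 − €3,153,800 = €2,900,414.80. Interest = €610,900.00.
DOL = €6,054,214.80 ÷ €2,900,414.80 = 2.0874; DFL = €2,900,414.80 ÷ €2,289,514.80 = 1.2668.
DCL = DOL × DFL = 2.0874 × 1.2668 = 2.6443.

2.64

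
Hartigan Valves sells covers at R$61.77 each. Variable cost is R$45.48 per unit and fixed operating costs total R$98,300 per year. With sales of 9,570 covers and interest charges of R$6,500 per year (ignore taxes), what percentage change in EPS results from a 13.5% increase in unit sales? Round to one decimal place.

Total contribution margin = 9,570 × R$16.29 = R$155,895.30.
EBIT = R$155,895.30 − R$98,300 = R$57,595.30.
After interest of R$6,500.00, pre-tax earnings = R$51,095.30.
Degree of combined leverage = contribution ÷ (EBIT − I) = R$155,895.30 ÷ R$51,095.30 = 3.0511.
%ΔEPS = DCL × %ΔSales = 3.0511 × +13.5% = +41.2%.

+41.2%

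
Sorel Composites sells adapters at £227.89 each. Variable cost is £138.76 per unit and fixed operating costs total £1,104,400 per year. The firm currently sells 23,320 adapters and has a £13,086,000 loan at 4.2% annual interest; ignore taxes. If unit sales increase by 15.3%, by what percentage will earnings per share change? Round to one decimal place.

Total contribution margin = 23,320 × £89.13 = £2,078,511.60.
Subtracting fixed costs: EBIT = £2,078,511.60 − £1,104,400 = £974,111.60.
Interest = £549,612.00, so EBIT − I = £424,499.60.
DCL = total CM / (EBIT − I) = £2,078,511.60 / £424,499.60 = 4.8964.
EPS therefore changes by 4.8964 × (+15.3%) = +74.9%.

+74.9%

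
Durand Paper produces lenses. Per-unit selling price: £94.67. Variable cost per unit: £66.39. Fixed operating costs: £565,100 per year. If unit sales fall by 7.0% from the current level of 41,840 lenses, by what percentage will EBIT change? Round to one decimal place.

Contribution at this volume is 41,840 × £28.28 = £1,183,235.20.
Subtracting fixed costs: EBIT = £1,183,235.20 − £565,100 = £618,135.20.
So DOL = total CM / EBIT = £1,183,235.20 / £618,135.20 = 1.9142.
Operating income changes by 1.9142 × -7.0% = -13.4%.

-13.4%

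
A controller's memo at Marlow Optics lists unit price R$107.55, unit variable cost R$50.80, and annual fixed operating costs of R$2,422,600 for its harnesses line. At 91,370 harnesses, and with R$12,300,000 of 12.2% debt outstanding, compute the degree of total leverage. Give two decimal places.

At 91,370 units, contribution = 91,370 × R$56.75 = R$5,185,247.50.
Subtracting fixed costs: EBIT = R$5,185,247.50 − R$2,422,600 = R$2,762,647.50. Interest = R$1,500,600.00, so EBIT − I = R$1,262,047.50.
Degree of total leverage = total CM / (EBIT − interest) = R$5,185,247.50 / R$1,262,047.50 = 4.1086.

4.11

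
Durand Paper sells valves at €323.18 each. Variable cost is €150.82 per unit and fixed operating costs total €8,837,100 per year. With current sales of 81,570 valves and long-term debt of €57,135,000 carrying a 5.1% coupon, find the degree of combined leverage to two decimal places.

6.09

Contribution at this volume is 81,570 × €172.36 = €14,059,405.20.
Subtracting fixed costs: EBIT = €14,059,405.20 − €8,837,100 = €5,222,305.20. Interest = €2,913,885.00.
DOL = €14,059,405.20 ÷ €5,222,305.20 = 2.6922; DFL = €5,222,305.20 ÷ €2,308,420.20 = 2.2623.
DCL = DOL × DFL = 2.6922 × 2.2623 = 6.0906.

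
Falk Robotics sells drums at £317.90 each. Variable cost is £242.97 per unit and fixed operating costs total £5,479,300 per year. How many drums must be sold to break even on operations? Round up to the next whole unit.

73,126 drums

Unit CM = price − variable cost = £317.90 − £242.97 = £74.93.
Units to break even: £5,479,300 ÷ £74.93 = 73,125.58, rounded up to 73,126.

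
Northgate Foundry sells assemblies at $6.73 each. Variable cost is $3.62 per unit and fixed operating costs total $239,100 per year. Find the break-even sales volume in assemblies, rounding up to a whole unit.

76,882 assemblies

Contribution margin per unit = $6.73 − $3.62 = $3.11.
Break-even Q = $239,100 / $3.11 = 76,881.03 → 76,882 assemblies.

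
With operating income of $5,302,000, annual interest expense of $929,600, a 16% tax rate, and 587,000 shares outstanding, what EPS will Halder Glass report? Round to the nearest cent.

$6.26

Interest = $929,600.00, so EBT = $5,302,000 − $929,600.00 = $4,372,400.00.
After tax at 16%: net income = $4,372,400.00 × 0.84 = $3,672,816.00.
Per share: $3,672,816.00 / 587,000 shares = $6.26.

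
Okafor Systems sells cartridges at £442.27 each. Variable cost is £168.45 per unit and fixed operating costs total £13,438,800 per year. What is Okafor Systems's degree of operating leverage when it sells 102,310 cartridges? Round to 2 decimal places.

Contribution at this volume is 102,310 × £273.82 = £28,014,524.20.
Subtracting fixed costs: EBIT = £28,014,524.20 − £13,438,800 = £14,575,724.20.
Degree of operating leverage = £28,014,524.20 / £14,575,724.20 = 1.9220.

1.92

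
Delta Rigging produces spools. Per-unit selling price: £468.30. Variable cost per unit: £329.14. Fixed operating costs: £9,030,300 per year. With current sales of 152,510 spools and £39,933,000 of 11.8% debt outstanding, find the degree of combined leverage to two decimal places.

2.84

Total contribution margin = 152,510 × £139.16 = £21,223,291.60.
Subtracting fixed costs: EBIT = £21,223,291.60 − £9,030,300 = £12,192,991.60. Interest = £4,712,094.00.
DOL = £21,223,291.60 ÷ £12,192,991.60 = 1.7406; DFL = £12,192,991.60 ÷ £7,480,897.60 = 1.6299.
DCL = DOL × DFL = 1.7406 × 1.6299 = 2.8370.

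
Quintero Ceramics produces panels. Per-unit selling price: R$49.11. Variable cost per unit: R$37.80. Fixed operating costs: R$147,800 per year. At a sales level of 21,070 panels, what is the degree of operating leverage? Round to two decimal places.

At 21,070 units, contribution = 21,070 × R$11.31 = R$238,301.70.
Operating income = contribution − fixed costs = R$238,301.70 − R$147,800 = R$90,501.70.
So DOL = total CM / EBIT = R$238,301.70 / R$90,501.70 = 2.6331.

2.63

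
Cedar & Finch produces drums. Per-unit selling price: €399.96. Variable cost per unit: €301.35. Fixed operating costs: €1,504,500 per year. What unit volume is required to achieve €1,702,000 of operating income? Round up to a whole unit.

Each unit contributes €399.96 − €301.35 = €98.61.
Need Q such that Q × €98.61 − €1,504,500 = €1,702,000, i.e. Q = €3,206,500 / €98.61 = 32,516.99 → 32,517.

32,517 drums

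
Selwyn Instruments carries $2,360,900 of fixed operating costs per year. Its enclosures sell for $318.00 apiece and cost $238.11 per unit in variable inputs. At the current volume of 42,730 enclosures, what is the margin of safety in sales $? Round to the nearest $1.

$4,190,641

Contribution margin per unit = $318.00 − $238.11 = $79.89. Break-even units = $2,360,900 ÷ $79.89 = 29,551.88; break-even revenue = 29,551.88 × $318.00 = $9,397,499.06.
Current sales = 42,730 × $318.00 = $13,588,140.00.
Margin of safety = $13,588,140.00 − $9,397,499.06 = $4,190,641.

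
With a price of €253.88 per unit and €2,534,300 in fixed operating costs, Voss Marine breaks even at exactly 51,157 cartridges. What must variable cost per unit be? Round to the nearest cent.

€204.34

Contribution per unit must be FC / Q = €2,534,300 / 51,157 = €49.5397.
Variable cost per unit = €253.88 − €49.5397 = €204.34.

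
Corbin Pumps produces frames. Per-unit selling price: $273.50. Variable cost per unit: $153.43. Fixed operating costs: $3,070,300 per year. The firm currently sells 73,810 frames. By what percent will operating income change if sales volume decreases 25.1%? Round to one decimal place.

Total contribution margin = 73,810 × $120.07 = $8,862,366.70.
Subtracting fixed costs: EBIT = $8,862,366.70 − $3,070,300 = $5,792,066.70.
Degree of operating leverage = $8,862,366.70 / $5,792,066.70 = 1.5301.
%ΔEBIT = DOL × %ΔSales = 1.5301 × -25.1% = -38.4%.

-38.4%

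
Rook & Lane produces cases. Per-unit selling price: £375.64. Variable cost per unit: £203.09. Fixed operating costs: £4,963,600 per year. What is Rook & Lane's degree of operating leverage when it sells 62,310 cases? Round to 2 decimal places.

Total contribution margin = 62,310 × £172.55 = £10,751,590.50.
EBIT = £10,751,590.50 − £4,963,600 = £5,787,990.50.
Degree of operating leverage = £10,751,590.50 / £5,787,990.50 = 1.8576.

1.86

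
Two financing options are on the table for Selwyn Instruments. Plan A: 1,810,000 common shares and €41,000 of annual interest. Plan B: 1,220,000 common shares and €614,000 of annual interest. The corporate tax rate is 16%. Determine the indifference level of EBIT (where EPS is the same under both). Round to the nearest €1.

€1,798,847

Set EPS_A = EPS_B: (EBIT − €41,000)(1 − 0.16) ÷ 1,810,000 = (EBIT − €614,000)(1 − 0.16) ÷ 1,220,000.
The (1 − t) factor cancels: (EBIT − 41,000) × 1,220,000 = (EBIT − 614,000) × 1,810,000.
EBIT × (1,810,000 − 1,220,000) = 614,000 × 1,810,000 − 41,000 × 1,220,000 = 1,061,320,000,000, so EBIT = 1,061,320,000,000 ÷ 590,000 = 1,798,847.46.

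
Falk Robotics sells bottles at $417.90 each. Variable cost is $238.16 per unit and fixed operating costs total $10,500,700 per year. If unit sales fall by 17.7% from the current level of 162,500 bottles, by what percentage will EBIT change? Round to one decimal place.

-27.6%

Total contribution margin = 162,500 × $179.74 = $29,207,750.00.
Operating income = contribution − fixed costs = $29,207,750.00 − $10,500,700 = $18,707,050.00.
DOL = contribution ÷ EBIT = $29,207,750.00 ÷ $18,707,050.00 = 1.5613.
So EBIT moves 1.5613 × (-17.7%) = -27.6%.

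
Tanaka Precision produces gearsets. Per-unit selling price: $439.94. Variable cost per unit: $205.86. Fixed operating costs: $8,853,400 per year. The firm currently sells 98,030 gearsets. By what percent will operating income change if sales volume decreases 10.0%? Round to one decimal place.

-16.3%

Contribution at this volume is 98,030 × $234.08 = $22,946,862.40.
EBIT = $22,946,862.40 − $8,853,400 = $14,093,462.40.
Degree of operating leverage = $22,946,862.40 / $14,093,462.40 = 1.6282.
Operating income changes by 1.6282 × -10.0% = -16.3%.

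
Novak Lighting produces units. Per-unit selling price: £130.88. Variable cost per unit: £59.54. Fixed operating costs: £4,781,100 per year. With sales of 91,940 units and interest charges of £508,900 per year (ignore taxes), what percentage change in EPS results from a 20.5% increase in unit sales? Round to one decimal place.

Total contribution margin = 91,940 × £71.34 = £6,558,999.60.
Subtracting fixed costs: EBIT = £6,558,999.60 − £4,781,100 = £1,777,899.60.
Interest = £508,900.00, so EBIT − I = £1,268,999.60.
Degree of combined leverage = contribution ÷ (EBIT − I) = £6,558,999.60 ÷ £1,268,999.60 = 5.1686.
%ΔEPS = DCL × %ΔSales = 5.1686 × +20.5% = +106.0%.

+106.0%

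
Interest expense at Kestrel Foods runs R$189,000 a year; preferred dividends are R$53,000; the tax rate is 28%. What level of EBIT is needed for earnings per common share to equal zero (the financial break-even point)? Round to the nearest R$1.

R$262,611

Grossing the preferred dividend up to pre-tax terms: R$53,000 / (1 − 0.28) = R$73,611.11.
EPS = 0 when EBIT covers interest plus the pre-tax preferred burden: R$189,000 + R$73,611.11 = R$262,611.11.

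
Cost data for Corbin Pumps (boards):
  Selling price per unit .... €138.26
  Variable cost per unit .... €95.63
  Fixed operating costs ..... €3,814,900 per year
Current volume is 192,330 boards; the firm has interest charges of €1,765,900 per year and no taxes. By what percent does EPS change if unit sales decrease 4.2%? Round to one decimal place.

-13.2%

Contribution at this volume is 192,330 × €42.63 = €8,199,027.90.
EBIT = €8,199,027.90 − €3,814,900 = €4,384,127.90.
Interest = €1,765,900.00, so EBIT − I = €2,618,227.90.
DCL = total CM / (EBIT − I) = €8,199,027.90 / €2,618,227.90 = 3.1315.
EPS therefore changes by 3.1315 × (-4.2%) = -13.2%.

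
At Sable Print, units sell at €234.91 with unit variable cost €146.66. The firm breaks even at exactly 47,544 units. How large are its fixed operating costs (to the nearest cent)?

Contribution margin per unit = €234.91 − €146.66 = €88.25.
Since BE = FC / CM, FC = 47,544 × €88.25 = €4,195,758.00.

€4,195,758.00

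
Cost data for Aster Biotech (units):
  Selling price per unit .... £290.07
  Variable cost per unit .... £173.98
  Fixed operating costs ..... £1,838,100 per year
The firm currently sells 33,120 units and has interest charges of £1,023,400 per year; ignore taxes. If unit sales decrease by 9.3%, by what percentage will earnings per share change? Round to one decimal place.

-36.4%

Total contribution margin = 33,120 × £116.09 = £3,844,900.80.
Subtracting fixed costs: EBIT = £3,844,900.80 − £1,838,100 = £2,006,800.80.
After interest of £1,023,400.00, pre-tax earnings = £983,400.80.
Degree of combined leverage = contribution ÷ (EBIT − I) = £3,844,900.80 ÷ £983,400.80 = 3.9098.
EPS therefore changes by 3.9098 × (-9.3%) = -36.4%.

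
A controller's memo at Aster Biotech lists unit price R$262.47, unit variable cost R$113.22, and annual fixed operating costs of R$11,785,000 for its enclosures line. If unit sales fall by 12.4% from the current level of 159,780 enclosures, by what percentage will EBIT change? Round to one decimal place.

Contribution at this volume is 159,780 × R$149.25 = R$23,847,165.00.
Operating income = contribution − fixed costs = R$23,847,165.00 − R$11,785,000 = R$12,062,165.00.
DOL = contribution ÷ EBIT = R$23,847,165.00 ÷ R$12,062,165.00 = 1.9770.
%ΔEBIT = DOL × %ΔSales = 1.9770 × -12.4% = -24.5%.

-24.5%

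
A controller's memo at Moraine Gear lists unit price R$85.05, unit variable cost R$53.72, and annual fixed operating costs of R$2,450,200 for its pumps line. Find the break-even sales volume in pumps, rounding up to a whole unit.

Each unit contributes R$85.05 − R$53.72 = R$31.33.
Units to break even: R$2,450,200 ÷ R$31.33 = 78,206.19, rounded up to 78,207.

78,207 pumps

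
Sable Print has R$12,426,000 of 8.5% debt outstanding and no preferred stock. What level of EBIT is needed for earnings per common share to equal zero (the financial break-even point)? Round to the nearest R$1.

Annual interest = 8.5% × R$12,426,000 = R$1,056,210.00.
With no preferred dividends, EPS = 0 when EBIT exactly covers interest, so the financial break-even EBIT is R$1,056,210.00.

R$1,056,210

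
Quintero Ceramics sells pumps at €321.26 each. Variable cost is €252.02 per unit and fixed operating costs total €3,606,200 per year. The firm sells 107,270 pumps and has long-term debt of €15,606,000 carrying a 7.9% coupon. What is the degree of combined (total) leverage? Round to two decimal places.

Contribution at this volume is 107,270 × €69.24 = €7,427,374.80.
EBIT = €7,427,374.80 − €3,606,200 = €3,821,174.80. Interest = €1,232,874.00.
DOL = €7,427,374.80 ÷ €3,821,174.80 = 1.9437; DFL = €3,821,174.80 ÷ €2,588,300.80 = 1.4763.
DCL = DOL × DFL = 1.9437 × 1.4763 = 2.8695.

2.87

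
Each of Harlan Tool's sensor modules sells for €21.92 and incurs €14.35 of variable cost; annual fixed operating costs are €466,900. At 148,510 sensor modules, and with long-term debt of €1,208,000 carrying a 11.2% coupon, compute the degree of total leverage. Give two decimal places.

2.15

Contribution at this volume is 148,510 × €7.57 = €1,124,220.70.
Operating income = contribution − fixed costs = €1,124,220.70 − €466,900 = €657,320.70. Interest = €135,296.00.
DOL = €1,124,220.70 ÷ €657,320.70 = 1.7103; DFL = €657,320.70 ÷ €522,024.70 = 1.2592.
DCL = DOL × DFL = 1.7103 × 1.2592 = 2.1536.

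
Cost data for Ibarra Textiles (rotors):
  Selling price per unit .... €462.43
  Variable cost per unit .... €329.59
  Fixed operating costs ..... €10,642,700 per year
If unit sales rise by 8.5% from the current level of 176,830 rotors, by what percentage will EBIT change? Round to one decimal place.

Total contribution margin = 176,830 × €132.84 = €23,490,097.20.
Operating income = contribution − fixed costs = €23,490,097.20 − €10,642,700 = €12,847,397.20.
Degree of operating leverage = €23,490,097.20 / €12,847,397.20 = 1.8284.
Operating income changes by 1.8284 × +8.5% = +15.5%.

+15.5%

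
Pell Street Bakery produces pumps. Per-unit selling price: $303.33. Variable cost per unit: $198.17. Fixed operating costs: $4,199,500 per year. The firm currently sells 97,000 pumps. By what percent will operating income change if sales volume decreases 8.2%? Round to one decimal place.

At 97,000 units, contribution = 97,000 × $105.16 = $10,200,520.00.
Operating income = contribution − fixed costs = $10,200,520.00 − $4,199,500 = $6,001,020.00.
Degree of operating leverage = $10,200,520.00 / $6,001,020.00 = 1.6998.
So EBIT moves 1.6998 × (-8.2%) = -13.9%.

-13.9%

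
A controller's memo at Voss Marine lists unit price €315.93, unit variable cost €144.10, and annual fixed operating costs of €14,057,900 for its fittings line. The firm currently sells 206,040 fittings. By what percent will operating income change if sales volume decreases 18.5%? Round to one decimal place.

Contribution at this volume is 206,040 × €171.83 = €35,403,853.20.
EBIT = €35,403,853.20 − €14,057,900 = €21,345,953.20.
Degree of operating leverage = €35,403,853.20 / €21,345,953.20 = 1.6586.
%ΔEBIT = DOL × %ΔSales = 1.6586 × -18.5% = -30.7%.

-30.7%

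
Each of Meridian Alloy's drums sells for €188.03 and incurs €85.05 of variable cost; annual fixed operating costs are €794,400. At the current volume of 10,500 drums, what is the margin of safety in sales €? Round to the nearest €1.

Unit CM = price − variable cost = €188.03 − €85.05 = €102.98. Break-even units = €794,400 ÷ €102.98 = 7,714.12; break-even revenue = 7,714.12 × €188.03 = €1,450,485.84.
Actual sales revenue = 10,500 × €188.03 = €1,974,315.00.
Margin of safety = €1,974,315.00 − €1,450,485.84 = €523,829.

€523,829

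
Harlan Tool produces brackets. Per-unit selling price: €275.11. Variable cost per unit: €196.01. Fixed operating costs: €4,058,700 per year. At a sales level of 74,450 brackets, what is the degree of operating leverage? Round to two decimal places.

3.22

Total contribution margin = 74,450 × €79.10 = €5,888,995.00.
EBIT = €5,888,995.00 − €4,058,700 = €1,830,295.00.
DOL = contribution ÷ EBIT = €5,888,995.00 ÷ €1,830,295.00 = 3.2175.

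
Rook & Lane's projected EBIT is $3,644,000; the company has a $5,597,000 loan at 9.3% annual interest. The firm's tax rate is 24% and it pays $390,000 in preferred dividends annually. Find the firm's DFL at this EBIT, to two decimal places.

1.40

Interest = $520,521.00.
Pre-tax preferred-dividend burden = $390,000 ÷ (1 − 0.24) = $513,157.89.
DFL = EBIT ÷ [EBIT − I − D_p/(1−t)] = $3,644,000 ÷ [$3,644,000 − $520,521.00 − $513,157.89] = $3,644,000 ÷ $2,610,321.11 = 1.3960.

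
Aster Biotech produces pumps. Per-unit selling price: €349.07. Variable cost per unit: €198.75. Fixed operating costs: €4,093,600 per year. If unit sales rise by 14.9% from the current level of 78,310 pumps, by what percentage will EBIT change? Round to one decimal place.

At 78,310 units, contribution = 78,310 × €150.32 = €11,771,559.20.
Subtracting fixed costs: EBIT = €11,771,559.20 − €4,093,600 = €7,677,959.20.
DOL = contribution ÷ EBIT = €11,771,559.20 ÷ €7,677,959.20 = 1.5332.
Operating income changes by 1.5332 × +14.9% = +22.8%.

+22.8%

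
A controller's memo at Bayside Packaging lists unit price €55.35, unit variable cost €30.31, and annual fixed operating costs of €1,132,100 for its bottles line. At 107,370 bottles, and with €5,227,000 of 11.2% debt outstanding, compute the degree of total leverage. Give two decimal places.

Total contribution margin = 107,370 × €25.04 = €2,688,544.80.
EBIT = €2,688,544.80 − €1,132,100 = €1,556,444.80. Interest = €585,424.00.
DOL = €2,688,544.80 ÷ €1,556,444.80 = 1.7274; DFL = €1,556,444.80 ÷ €971,020.80 = 1.6029.
Combined leverage = 1.7274 × 1.6029 = 2.7688.

2.77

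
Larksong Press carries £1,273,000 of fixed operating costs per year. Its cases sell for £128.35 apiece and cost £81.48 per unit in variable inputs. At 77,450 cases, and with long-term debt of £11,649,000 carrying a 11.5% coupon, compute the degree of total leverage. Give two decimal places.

3.57

Total contribution margin = 77,450 × £46.87 = £3,630,081.50.
EBIT = £3,630,081.50 − £1,273,000 = £2,357,081.50. Interest = £1,339,635.00, so EBIT − I = £1,017,446.50.
DCL = contribution ÷ (EBIT − I) = £3,630,081.50 ÷ £1,017,446.50 = 3.5678.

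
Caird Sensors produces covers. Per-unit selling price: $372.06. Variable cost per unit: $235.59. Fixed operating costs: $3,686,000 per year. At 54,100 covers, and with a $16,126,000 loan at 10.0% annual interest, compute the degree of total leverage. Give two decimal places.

At 54,100 units, contribution = 54,100 × $136.47 = $7,383,027.00.
Subtracting fixed costs: EBIT = $7,383,027.00 − $3,686,000 = $3,697,027.00. Interest = $1,612,600.00.
DOL = $7,383,027.00 ÷ $3,697,027.00 = 1.9970; DFL = $3,697,027.00 ÷ $2,084,427.00 = 1.7736.
Combined leverage = 1.9970 × 1.7736 = 3.5419.

3.54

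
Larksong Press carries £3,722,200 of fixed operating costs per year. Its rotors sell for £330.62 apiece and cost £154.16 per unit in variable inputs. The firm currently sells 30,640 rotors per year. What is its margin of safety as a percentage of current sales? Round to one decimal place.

Each unit contributes £330.62 − £154.16 = £176.46. Break-even units = £3,722,200 ÷ £176.46 = 21,093.73; break-even revenue = 21,093.73 × £330.62 = £6,974,009.77.
Actual sales revenue = 30,640 × £330.62 = £10,130,196.80.
Margin of safety = (£10,130,196.80 − £6,974,009.77) ÷ £10,130,196.80 = 31.2%.

31.2%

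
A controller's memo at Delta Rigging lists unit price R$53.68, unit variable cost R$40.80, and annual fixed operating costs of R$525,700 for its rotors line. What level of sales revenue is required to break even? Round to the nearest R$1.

Contribution margin per unit = R$53.68 − R$40.80 = R$12.88, a CM ratio of R$12.88 ÷ R$53.68 = 0.2399.
Break-even sales = FC ÷ CM ratio = R$525,700 × R$53.68 / R$12.88 = R$2,190,961.

R$2,190,961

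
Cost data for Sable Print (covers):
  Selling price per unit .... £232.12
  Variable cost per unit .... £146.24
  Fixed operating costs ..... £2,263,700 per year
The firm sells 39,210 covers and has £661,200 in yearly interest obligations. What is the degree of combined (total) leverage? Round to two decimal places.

7.61

At 39,210 units, contribution = 39,210 × £85.88 = £3,367,354.80.
EBIT = £3,367,354.80 − £2,263,700 = £1,103,654.80. Interest = £661,200.00.
DOL = £3,367,354.80 ÷ £1,103,654.80 = 3.0511; DFL = £1,103,654.80 ÷ £442,454.80 = 2.4944.
Combined leverage = 3.0511 × 2.4944 = 7.6107.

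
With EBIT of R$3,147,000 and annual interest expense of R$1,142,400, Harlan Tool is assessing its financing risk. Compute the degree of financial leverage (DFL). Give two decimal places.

1.57

Annual interest charges come to R$1,142,400.00.
DFL = EBIT ÷ (EBIT − I) = R$3,147,000 ÷ (R$3,147,000 − R$1,142,400.00) = R$3,147,000 ÷ R$2,004,600.00 = 1.5699.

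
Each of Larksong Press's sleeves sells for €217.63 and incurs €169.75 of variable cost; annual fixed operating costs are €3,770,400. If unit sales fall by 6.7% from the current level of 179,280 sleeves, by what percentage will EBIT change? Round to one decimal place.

-11.9%

Contribution at this volume is 179,280 × €47.88 = €8,583,926.40.
EBIT = €8,583,926.40 − €3,770,400 = €4,813,526.40.
So DOL = total CM / EBIT = €8,583,926.40 / €4,813,526.40 = 1.7833.
%ΔEBIT = DOL × %ΔSales = 1.7833 × -6.7% = -11.9%.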